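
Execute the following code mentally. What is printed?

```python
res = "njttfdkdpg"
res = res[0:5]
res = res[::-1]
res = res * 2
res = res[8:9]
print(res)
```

slice [0:5] → 'njttf'
reverse → 'fttjn'
repeat ×2 → 'fttjnfttjn'
slice [8:9] → 'j'

j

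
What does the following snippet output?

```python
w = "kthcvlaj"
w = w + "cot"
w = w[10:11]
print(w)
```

+ 'cot' → 'kthcvlajcot'
slice [10:11] → 't'

t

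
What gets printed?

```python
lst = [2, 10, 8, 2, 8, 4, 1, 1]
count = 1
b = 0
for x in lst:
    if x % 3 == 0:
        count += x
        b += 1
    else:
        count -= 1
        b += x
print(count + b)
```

29

x=2: not %3==0, count = 1-1 = 0; b=2
x=10: not %3==0, count = 0-1 = -1; b=12
x=8: not %3==0, count = (-1)-1 = -2; b=20
x=2: not %3==0, count = (-2)-1 = -3; b=22
x=8: not %3==0, count = (-3)-1 = -4; b=30
x=4: not %3==0, count = (-4)-1 = -5; b=34
x=1: not %3==0, count = (-5)-1 = -6; b=35
x=1: not %3==0, count = (-6)-1 = -7; b=36
count+b = (-7)+36 = 29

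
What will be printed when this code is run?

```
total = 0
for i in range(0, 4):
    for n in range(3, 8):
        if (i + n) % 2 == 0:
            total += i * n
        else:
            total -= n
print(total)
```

i=0,n=3: odd sum, total = 0-3 = -3
i=0,n=4: even sum, total = (-3)+0 = -3
i=0,n=5: odd sum, total = (-3)-5 = -8
i=0,n=6: even sum, total = (-8)+0 = -8
i=0,n=7: odd sum, total = (-8)-7 = -15
i=1,n=3: even sum, total = (-15)+3 = -12
i=1,n=4: odd sum, total = (-12)-4 = -16
i=1,n=5: even sum, total = (-16)+5 = -11
i=1,n=6: odd sum, total = (-11)-6 = -17
i=1,n=7: even sum, total = (-17)+7 = -10
i=2,n=3: odd sum, total = (-10)-3 = -13
i=2,n=4: even sum, total = (-13)+8 = -5
i=2,n=5: odd sum, total = (-5)-5 = -10
i=2,n=6: even sum, total = (-10)+12 = 2
i=2,n=7: odd sum, total = 2-7 = -5
i=3,n=3: even sum, total = (-5)+9 = 4
i=3,n=4: odd sum, total = 4-4 = 0
i=3,n=5: even sum, total = 0+15 = 15
i=3,n=6: odd sum, total = 15-6 = 9
i=3,n=7: even sum, total = 9+21 = 30

30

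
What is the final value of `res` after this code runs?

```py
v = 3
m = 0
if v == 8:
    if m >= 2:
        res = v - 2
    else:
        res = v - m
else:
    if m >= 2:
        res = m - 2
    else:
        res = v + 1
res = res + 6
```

10

v=3, m=0
v == 8 is False; m >= 2 is False
→ res = v + 1 = 4
res = 4+6 = 10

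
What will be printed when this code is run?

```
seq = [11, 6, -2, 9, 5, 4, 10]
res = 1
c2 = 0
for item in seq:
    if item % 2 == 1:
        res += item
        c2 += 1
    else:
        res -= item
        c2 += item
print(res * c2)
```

item=11: odd, res = 1+11 = 12; c2=1
item=6: not odd, res = 12-6 = 6; c2=7
item=-2: not odd, res = 6-(-2) = 8; c2=5
item=9: odd, res = 8+9 = 17; c2=6
item=5: odd, res = 17+5 = 22; c2=7
item=4: not odd, res = 22-4 = 18; c2=11
item=10: not odd, res = 18-10 = 8; c2=21
res*c2 = 8*21 = 168

168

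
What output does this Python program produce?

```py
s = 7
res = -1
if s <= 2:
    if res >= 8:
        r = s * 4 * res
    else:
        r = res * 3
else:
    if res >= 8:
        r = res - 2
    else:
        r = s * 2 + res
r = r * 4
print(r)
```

s=7, res=-1
s <= 2 is False; res >= 8 is False
→ r = s * 2 + res = 13
r = 13*4 = 52

52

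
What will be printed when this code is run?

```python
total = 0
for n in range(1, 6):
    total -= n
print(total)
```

-15

n=1: total = 0-1 = -1
n=2: total = (-1)-2 = -3
n=3: total = (-3)-3 = -6
n=4: total = (-6)-4 = -10
n=5: total = (-10)-5 = -15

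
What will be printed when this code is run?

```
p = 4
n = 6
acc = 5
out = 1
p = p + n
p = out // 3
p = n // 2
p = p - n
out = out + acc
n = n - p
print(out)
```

6

p = 4+6 = 10
p = 1//3 = 0
p = 6//2 = 3
p = 3-6 = -3
out = 1+5 = 6
n = 6-(-3) = 9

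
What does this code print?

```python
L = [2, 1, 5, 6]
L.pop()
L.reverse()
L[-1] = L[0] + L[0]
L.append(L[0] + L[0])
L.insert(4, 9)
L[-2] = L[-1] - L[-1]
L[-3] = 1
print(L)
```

[5, 1, 1, 0, 9]

pop() removes 6 → [2, 1, 5]
reverse → [5, 1, 2]
L[-1] = L[0]+L[0] = 5+5 = 10 → [5, 1, 10]
append L[0]+L[0] = 5+5 = 10 → [5, 1, 10, 10]
insert 9 at 4 → [5, 1, 10, 10, 9]
L[-2] = L[-1]-L[-1] = 9-9 = 0 → [5, 1, 10, 0, 9]
L[-3] = 1 → [5, 1, 1, 0, 9]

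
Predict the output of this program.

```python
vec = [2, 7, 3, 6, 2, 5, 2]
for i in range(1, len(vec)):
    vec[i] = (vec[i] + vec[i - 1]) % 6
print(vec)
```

[2, 3, 0, 0, 2, 1, 3]

i=1: vec[1] = (7+2)%6 = 3 → [2, 3, 3, 6, 2, 5, 2]
i=2: vec[2] = (3+3)%6 = 0 → [2, 3, 0, 6, 2, 5, 2]
i=3: vec[3] = (6+0)%6 = 0 → [2, 3, 0, 0, 2, 5, 2]
i=4: vec[4] = (2+0)%6 = 2 → [2, 3, 0, 0, 2, 5, 2]
i=5: vec[5] = (5+2)%6 = 1 → [2, 3, 0, 0, 2, 1, 2]
i=6: vec[6] = (2+1)%6 = 3 → [2, 3, 0, 0, 2, 1, 3]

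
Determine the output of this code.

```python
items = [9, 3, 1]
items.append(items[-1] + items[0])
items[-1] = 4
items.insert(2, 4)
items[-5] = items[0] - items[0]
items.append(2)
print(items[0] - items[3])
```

-1

append items[-1]+items[0] = 1+9 = 10 → [9, 3, 1, 10]
items[-1] = 4 → [9, 3, 1, 4]
insert 4 at 2 → [9, 3, 4, 1, 4]
items[-5] = items[0]-items[0] = 9-9 = 0 → [0, 3, 4, 1, 4]
append 2 → [0, 3, 4, 1, 4, 2]
items[0]-items[3] = 0-1 = -1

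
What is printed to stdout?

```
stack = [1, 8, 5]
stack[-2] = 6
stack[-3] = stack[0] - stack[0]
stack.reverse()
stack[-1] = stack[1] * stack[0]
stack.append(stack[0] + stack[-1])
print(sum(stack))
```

stack[-2] = 6 → [1, 6, 5]
stack[-3] = stack[0]-stack[0] = 1-1 = 0 → [0, 6, 5]
reverse → [5, 6, 0]
stack[-1] = stack[1]*stack[0] = 6*5 = 30 → [5, 6, 30]
append stack[0]+stack[-1] = 5+30 = 35 → [5, 6, 30, 35]
sum = 76

76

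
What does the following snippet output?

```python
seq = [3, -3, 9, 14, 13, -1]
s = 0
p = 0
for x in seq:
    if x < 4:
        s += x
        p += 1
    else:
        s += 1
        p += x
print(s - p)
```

-37

x=3: <4, s = 0+3 = 3; p=1
x=-3: <4, s = 3+(-3) = 0; p=2
x=9: not <4, s = 0+1 = 1; p=11
x=14: not <4, s = 1+1 = 2; p=25
x=13: not <4, s = 2+1 = 3; p=38
x=-1: <4, s = 3+(-1) = 2; p=39
s-p = 2-39 = -37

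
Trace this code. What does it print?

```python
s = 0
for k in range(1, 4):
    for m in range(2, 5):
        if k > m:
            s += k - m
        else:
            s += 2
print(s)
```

17

k=1,m=2: not 1>2, s = 0+2 = 2
k=1,m=3: not 1>3, s = 2+2 = 4
k=1,m=4: not 1>4, s = 4+2 = 6
k=2,m=2: not 2>2, s = 6+2 = 8
k=2,m=3: not 2>3, s = 8+2 = 10
k=2,m=4: not 2>4, s = 10+2 = 12
k=3,m=2: 3>2, s = 12+1 = 13
k=3,m=3: not 3>3, s = 13+2 = 15
k=3,m=4: not 3>4, s = 15+2 = 17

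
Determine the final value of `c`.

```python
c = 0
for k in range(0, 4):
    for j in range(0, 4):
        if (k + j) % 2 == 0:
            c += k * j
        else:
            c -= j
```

k=0,j=0: even sum, c = 0+0 = 0
k=0,j=1: odd sum, c = 0-1 = -1
k=0,j=2: even sum, c = (-1)+0 = -1
k=0,j=3: odd sum, c = (-1)-3 = -4
k=1,j=0: odd sum, c = (-4)-0 = -4
k=1,j=1: even sum, c = (-4)+1 = -3
k=1,j=2: odd sum, c = (-3)-2 = -5
k=1,j=3: even sum, c = (-5)+3 = -2
k=2,j=0: even sum, c = (-2)+0 = -2
k=2,j=1: odd sum, c = (-2)-1 = -3
k=2,j=2: even sum, c = (-3)+4 = 1
k=2,j=3: odd sum, c = 1-3 = -2
k=3,j=0: odd sum, c = (-2)-0 = -2
k=3,j=1: even sum, c = (-2)+3 = 1
k=3,j=2: odd sum, c = 1-2 = -1
k=3,j=3: even sum, c = (-1)+9 = 8

8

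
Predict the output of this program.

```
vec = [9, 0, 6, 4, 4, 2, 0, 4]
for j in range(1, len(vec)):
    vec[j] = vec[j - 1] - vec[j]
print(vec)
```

j=1: vec[1] = 9-0 = 9 → [9, 9, 6, 4, 4, 2, 0, 4]
j=2: vec[2] = 9-6 = 3 → [9, 9, 3, 4, 4, 2, 0, 4]
j=3: vec[3] = 3-4 = -1 → [9, 9, 3, -1, 4, 2, 0, 4]
j=4: vec[4] = (-1)-4 = -5 → [9, 9, 3, -1, -5, 2, 0, 4]
j=5: vec[5] = (-5)-2 = -7 → [9, 9, 3, -1, -5, -7, 0, 4]
j=6: vec[6] = (-7)-0 = -7 → [9, 9, 3, -1, -5, -7, -7, 4]
j=7: vec[7] = (-7)-4 = -11 → [9, 9, 3, -1, -5, -7, -7, -11]

[9, 9, 3, -1, -5, -7, -7, -11]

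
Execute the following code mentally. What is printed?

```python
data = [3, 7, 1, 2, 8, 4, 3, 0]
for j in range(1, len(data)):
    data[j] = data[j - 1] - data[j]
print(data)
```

j=1: data[1] = 3-7 = -4 → [3, -4, 1, 2, 8, 4, 3, 0]
j=2: data[2] = (-4)-1 = -5 → [3, -4, -5, 2, 8, 4, 3, 0]
j=3: data[3] = (-5)-2 = -7 → [3, -4, -5, -7, 8, 4, 3, 0]
j=4: data[4] = (-7)-8 = -15 → [3, -4, -5, -7, -15, 4, 3, 0]
j=5: data[5] = (-15)-4 = -19 → [3, -4, -5, -7, -15, -19, 3, 0]
j=6: data[6] = (-19)-3 = -22 → [3, -4, -5, -7, -15, -19, -22, 0]
j=7: data[7] = (-22)-0 = -22 → [3, -4, -5, -7, -15, -19, -22, -22]

[3, -4, -5, -7, -15, -19, -22, -22]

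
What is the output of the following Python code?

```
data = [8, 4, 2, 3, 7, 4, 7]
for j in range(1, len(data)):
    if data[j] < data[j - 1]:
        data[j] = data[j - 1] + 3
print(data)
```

[8, 11, 14, 17, 20, 23, 26]

j=1: 4<8, data[1] = 8+3 = 11 → [8, 11, 2, 3, 7, 4, 7]
j=2: 2<11, data[2] = 11+3 = 14 → [8, 11, 14, 3, 7, 4, 7]
j=3: 3<14, data[3] = 14+3 = 17 → [8, 11, 14, 17, 7, 4, 7]
j=4: 7<17, data[4] = 17+3 = 20 → [8, 11, 14, 17, 20, 4, 7]
j=5: 4<20, data[5] = 20+3 = 23 → [8, 11, 14, 17, 20, 23, 7]
j=6: 7<23, data[6] = 23+3 = 26 → [8, 11, 14, 17, 20, 23, 26]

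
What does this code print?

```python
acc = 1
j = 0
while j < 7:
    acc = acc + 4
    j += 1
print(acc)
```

29

j=0: acc = 1+4 = 5
j=1: acc = 5+4 = 9
j=2: acc = 9+4 = 13
j=3: acc = 13+4 = 17
j=4: acc = 17+4 = 21
j=5: acc = 21+4 = 25
j=6: acc = 25+4 = 29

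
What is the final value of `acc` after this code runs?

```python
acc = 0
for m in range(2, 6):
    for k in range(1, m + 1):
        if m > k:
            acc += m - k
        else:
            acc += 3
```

32

m=2,k=1: 2>1, acc = 0+1 = 1
m=2,k=2: not 2>2, acc = 1+3 = 4
m=3,k=1: 3>1, acc = 4+2 = 6
m=3,k=2: 3>2, acc = 6+1 = 7
m=3,k=3: not 3>3, acc = 7+3 = 10
m=4,k=1: 4>1, acc = 10+3 = 13
m=4,k=2: 4>2, acc = 13+2 = 15
m=4,k=3: 4>3, acc = 15+1 = 16
m=4,k=4: not 4>4, acc = 16+3 = 19
m=5,k=1: 5>1, acc = 19+4 = 23
m=5,k=2: 5>2, acc = 23+3 = 26
m=5,k=3: 5>3, acc = 26+2 = 28
m=5,k=4: 5>4, acc = 28+1 = 29
m=5,k=5: not 5>5, acc = 29+3 = 32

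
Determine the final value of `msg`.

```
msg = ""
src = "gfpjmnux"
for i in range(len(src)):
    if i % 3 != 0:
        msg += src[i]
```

i=0: skip
i=1: add 'f' → 'f'
i=2: add 'p' → 'fp'
i=3: skip
i=4: add 'm' → 'fpm'
i=5: add 'n' → 'fpmn'
i=6: skip
i=7: add 'x' → 'fpmnx'

'fpmnx'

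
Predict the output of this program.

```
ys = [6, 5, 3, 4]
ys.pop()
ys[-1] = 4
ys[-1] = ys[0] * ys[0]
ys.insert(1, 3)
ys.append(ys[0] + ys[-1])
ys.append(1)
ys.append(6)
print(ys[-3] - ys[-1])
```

36

pop() removes 4 → [6, 5, 3]
ys[-1] = 4 → [6, 5, 4]
ys[-1] = ys[0]*ys[0] = 6*6 = 36 → [6, 5, 36]
insert 3 at 1 → [6, 3, 5, 36]
append ys[0]+ys[-1] = 6+36 = 42 → [6, 3, 5, 36, 42]
append 1 → [6, 3, 5, 36, 42, 1]
append 6 → [6, 3, 5, 36, 42, 1, 6]
ys[-3]-ys[-1] = 42-6 = 36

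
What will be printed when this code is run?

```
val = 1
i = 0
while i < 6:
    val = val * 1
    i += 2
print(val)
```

1

i=0: val = 1*1 = 1
i=2: val = 1*1 = 1
i=4: val = 1*1 = 1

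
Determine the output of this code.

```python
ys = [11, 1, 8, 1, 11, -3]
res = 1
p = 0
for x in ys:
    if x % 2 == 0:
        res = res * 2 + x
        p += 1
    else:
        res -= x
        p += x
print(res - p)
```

x=11: not even, res = 1-11 = -10; p=11
x=1: not even, res = (-10)-1 = -11; p=12
x=8: even, res = (-11)*2+8 = -14; p=13
x=1: not even, res = (-14)-1 = -15; p=14
x=11: not even, res = (-15)-11 = -26; p=25
x=-3: not even, res = (-26)-(-3) = -23; p=22
res-p = (-23)-22 = -45

-45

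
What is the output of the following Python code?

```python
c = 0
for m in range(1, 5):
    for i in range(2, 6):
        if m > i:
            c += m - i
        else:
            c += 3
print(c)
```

43

m=1,i=2: not 1>2, c = 0+3 = 3
m=1,i=3: not 1>3, c = 3+3 = 6
m=1,i=4: not 1>4, c = 6+3 = 9
m=1,i=5: not 1>5, c = 9+3 = 12
m=2,i=2: not 2>2, c = 12+3 = 15
m=2,i=3: not 2>3, c = 15+3 = 18
m=2,i=4: not 2>4, c = 18+3 = 21
m=2,i=5: not 2>5, c = 21+3 = 24
m=3,i=2: 3>2, c = 24+1 = 25
m=3,i=3: not 3>3, c = 25+3 = 28
m=3,i=4: not 3>4, c = 28+3 = 31
m=3,i=5: not 3>5, c = 31+3 = 34
m=4,i=2: 4>2, c = 34+2 = 36
m=4,i=3: 4>3, c = 36+1 = 37
m=4,i=4: not 4>4, c = 37+3 = 40
m=4,i=5: not 4>5, c = 40+3 = 43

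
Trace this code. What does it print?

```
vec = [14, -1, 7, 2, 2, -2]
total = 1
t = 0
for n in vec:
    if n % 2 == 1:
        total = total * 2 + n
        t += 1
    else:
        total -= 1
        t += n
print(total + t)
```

20

n=14: not odd, total = 1-1 = 0; t=14
n=-1: odd, total = 0*2+(-1) = -1; t=15
n=7: odd, total = (-1)*2+7 = 5; t=16
n=2: not odd, total = 5-1 = 4; t=18
n=2: not odd, total = 4-1 = 3; t=20
n=-2: not odd, total = 3-1 = 2; t=18
total+t = 2+18 = 20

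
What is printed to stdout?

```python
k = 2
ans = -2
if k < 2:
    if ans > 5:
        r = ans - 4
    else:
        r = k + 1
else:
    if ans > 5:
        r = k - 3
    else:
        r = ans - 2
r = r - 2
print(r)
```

k=2, ans=-2
k < 2 is False; ans > 5 is False
→ r = ans - 2 = -4
r = (-4)-2 = -6

-6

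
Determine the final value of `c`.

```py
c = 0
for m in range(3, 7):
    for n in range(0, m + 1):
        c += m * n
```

m=3,n=0: c = 0+0 = 0
m=3,n=1: c = 0+3 = 3
m=3,n=2: c = 3+6 = 9
m=3,n=3: c = 9+9 = 18
m=4,n=0: c = 18+0 = 18
m=4,n=1: c = 18+4 = 22
m=4,n=2: c = 22+8 = 30
m=4,n=3: c = 30+12 = 42
m=4,n=4: c = 42+16 = 58
m=5,n=0: c = 58+0 = 58
m=5,n=1: c = 58+5 = 63
m=5,n=2: c = 63+10 = 73
m=5,n=3: c = 73+15 = 88
m=5,n=4: c = 88+20 = 108
m=5,n=5: c = 108+25 = 133
m=6,n=0: c = 133+0 = 133
m=6,n=1: c = 133+6 = 139
m=6,n=2: c = 139+12 = 151
m=6,n=3: c = 151+18 = 169
m=6,n=4: c = 169+24 = 193
m=6,n=5: c = 193+30 = 223
m=6,n=6: c = 223+36 = 259

259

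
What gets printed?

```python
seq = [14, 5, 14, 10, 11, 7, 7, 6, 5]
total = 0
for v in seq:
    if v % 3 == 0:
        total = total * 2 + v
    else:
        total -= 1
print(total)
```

v=14: not %3==0, total = 0-1 = -1
v=5: not %3==0, total = (-1)-1 = -2
v=14: not %3==0, total = (-2)-1 = -3
v=10: not %3==0, total = (-3)-1 = -4
v=11: not %3==0, total = (-4)-1 = -5
v=7: not %3==0, total = (-5)-1 = -6
v=7: not %3==0, total = (-6)-1 = -7
v=6: %3==0, total = (-7)*2+6 = -8
v=5: not %3==0, total = (-8)-1 = -9

-9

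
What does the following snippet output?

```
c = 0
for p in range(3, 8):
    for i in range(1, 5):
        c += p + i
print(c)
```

150

p=3,i=1: c = 0+4 = 4
p=3,i=2: c = 4+5 = 9
p=3,i=3: c = 9+6 = 15
p=3,i=4: c = 15+7 = 22
p=4,i=1: c = 22+5 = 27
p=4,i=2: c = 27+6 = 33
p=4,i=3: c = 33+7 = 40
p=4,i=4: c = 40+8 = 48
p=5,i=1: c = 48+6 = 54
p=5,i=2: c = 54+7 = 61
p=5,i=3: c = 61+8 = 69
p=5,i=4: c = 69+9 = 78
p=6,i=1: c = 78+7 = 85
p=6,i=2: c = 85+8 = 93
p=6,i=3: c = 93+9 = 102
p=6,i=4: c = 102+10 = 112
p=7,i=1: c = 112+8 = 120
p=7,i=2: c = 120+9 = 129
p=7,i=3: c = 129+10 = 139
p=7,i=4: c = 139+11 = 150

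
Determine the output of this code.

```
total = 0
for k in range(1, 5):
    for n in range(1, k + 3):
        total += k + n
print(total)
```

102

k=1,n=1: total = 0+2 = 2
k=1,n=2: total = 2+3 = 5
k=1,n=3: total = 5+4 = 9
k=2,n=1: total = 9+3 = 12
k=2,n=2: total = 12+4 = 16
k=2,n=3: total = 16+5 = 21
k=2,n=4: total = 21+6 = 27
k=3,n=1: total = 27+4 = 31
k=3,n=2: total = 31+5 = 36
k=3,n=3: total = 36+6 = 42
k=3,n=4: total = 42+7 = 49
k=3,n=5: total = 49+8 = 57
k=4,n=1: total = 57+5 = 62
k=4,n=2: total = 62+6 = 68
k=4,n=3: total = 68+7 = 75
k=4,n=4: total = 75+8 = 83
k=4,n=5: total = 83+9 = 92
k=4,n=6: total = 92+10 = 102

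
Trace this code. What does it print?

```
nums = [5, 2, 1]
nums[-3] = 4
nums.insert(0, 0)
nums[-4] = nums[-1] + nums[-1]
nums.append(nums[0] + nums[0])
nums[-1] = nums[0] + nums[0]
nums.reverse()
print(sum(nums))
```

nums[-3] = 4 → [4, 2, 1]
insert 0 at 0 → [0, 4, 2, 1]
nums[-4] = nums[-1]+nums[-1] = 1+1 = 2 → [2, 4, 2, 1]
append nums[0]+nums[0] = 2+2 = 4 → [2, 4, 2, 1, 4]
nums[-1] = nums[0]+nums[0] = 2+2 = 4 → [2, 4, 2, 1, 4]
reverse → [4, 1, 2, 4, 2]
sum = 13

13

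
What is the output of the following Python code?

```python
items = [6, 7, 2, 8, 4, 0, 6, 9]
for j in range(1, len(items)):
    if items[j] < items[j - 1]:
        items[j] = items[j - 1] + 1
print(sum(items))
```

71

j=1: 7>=6, unchanged → [6, 7, 2, 8, 4, 0, 6, 9]
j=2: 2<7, items[2] = 7+1 = 8 → [6, 7, 8, 8, 4, 0, 6, 9]
j=3: 8>=8, unchanged → [6, 7, 8, 8, 4, 0, 6, 9]
j=4: 4<8, items[4] = 8+1 = 9 → [6, 7, 8, 8, 9, 0, 6, 9]
j=5: 0<9, items[5] = 9+1 = 10 → [6, 7, 8, 8, 9, 10, 6, 9]
j=6: 6<10, items[6] = 10+1 = 11 → [6, 7, 8, 8, 9, 10, 11, 9]
j=7: 9<11, items[7] = 11+1 = 12 → [6, 7, 8, 8, 9, 10, 11, 12]
sum = 71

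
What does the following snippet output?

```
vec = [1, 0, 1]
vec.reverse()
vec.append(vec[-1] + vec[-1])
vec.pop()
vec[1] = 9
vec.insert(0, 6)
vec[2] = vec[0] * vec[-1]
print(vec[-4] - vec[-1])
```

reverse → [1, 0, 1]
append vec[-1]+vec[-1] = 1+1 = 2 → [1, 0, 1, 2]
pop() removes 2 → [1, 0, 1]
vec[1] = 9 → [1, 9, 1]
insert 6 at 0 → [6, 1, 9, 1]
vec[2] = vec[0]*vec[-1] = 6*1 = 6 → [6, 1, 6, 1]
vec[-4]-vec[-1] = 6-1 = 5

5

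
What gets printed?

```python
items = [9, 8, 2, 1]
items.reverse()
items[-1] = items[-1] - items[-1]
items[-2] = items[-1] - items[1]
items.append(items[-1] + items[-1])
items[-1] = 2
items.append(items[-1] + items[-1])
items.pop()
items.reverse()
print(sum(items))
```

3

reverse → [1, 2, 8, 9]
items[-1] = items[-1]-items[-1] = 9-9 = 0 → [1, 2, 8, 0]
items[-2] = items[-1]-items[1] = 0-2 = -2 → [1, 2, -2, 0]
append items[-1]+items[-1] = 0+0 = 0 → [1, 2, -2, 0, 0]
items[-1] = 2 → [1, 2, -2, 0, 2]
append items[-1]+items[-1] = 2+2 = 4 → [1, 2, -2, 0, 2, 4]
pop() removes 4 → [1, 2, -2, 0, 2]
reverse → [2, 0, -2, 2, 1]
sum = 3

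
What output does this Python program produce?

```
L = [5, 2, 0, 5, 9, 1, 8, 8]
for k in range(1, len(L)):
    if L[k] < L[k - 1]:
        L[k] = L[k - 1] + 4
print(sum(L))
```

k=1: 2<5, L[1] = 5+4 = 9 → [5, 9, 0, 5, 9, 1, 8, 8]
k=2: 0<9, L[2] = 9+4 = 13 → [5, 9, 13, 5, 9, 1, 8, 8]
k=3: 5<13, L[3] = 13+4 = 17 → [5, 9, 13, 17, 9, 1, 8, 8]
k=4: 9<17, L[4] = 17+4 = 21 → [5, 9, 13, 17, 21, 1, 8, 8]
k=5: 1<21, L[5] = 21+4 = 25 → [5, 9, 13, 17, 21, 25, 8, 8]
k=6: 8<25, L[6] = 25+4 = 29 → [5, 9, 13, 17, 21, 25, 29, 8]
k=7: 8<29, L[7] = 29+4 = 33 → [5, 9, 13, 17, 21, 25, 29, 33]
sum = 152

152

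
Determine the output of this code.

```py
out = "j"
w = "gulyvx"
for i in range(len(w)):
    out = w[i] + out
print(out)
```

i=0: prepend 'g' → 'gj'
i=1: prepend 'u' → 'ugj'
i=2: prepend 'l' → 'lugj'
i=3: prepend 'y' → 'ylugj'
i=4: prepend 'v' → 'vylugj'
i=5: prepend 'x' → 'xvylugj'

xvylugj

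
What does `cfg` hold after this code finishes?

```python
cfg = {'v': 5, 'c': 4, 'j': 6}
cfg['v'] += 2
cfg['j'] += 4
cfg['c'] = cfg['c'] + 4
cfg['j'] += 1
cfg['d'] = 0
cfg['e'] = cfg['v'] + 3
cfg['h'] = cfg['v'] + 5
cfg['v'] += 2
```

cfg['v'] = 5+2 = 7 → {'v': 7, 'c': 4, 'j': 6}
cfg['j'] = 6+4 = 10 → {'v': 7, 'c': 4, 'j': 10}
cfg['c'] = cfg['c']+4 = 8 → {'v': 7, 'c': 8, 'j': 10}
cfg['j'] = 10+1 = 11 → {'v': 7, 'c': 8, 'j': 11}
cfg['d'] = 0 → {'v': 7, 'c': 8, 'j': 11, 'd': 0}
cfg['e'] = cfg['v']+3 = 10 → {'v': 7, 'c': 8, 'j': 11, 'd': 0, 'e': 10}
cfg['h'] = cfg['v']+5 = 12 → {'v': 7, 'c': 8, 'j': 11, 'd': 0, 'e': 10, 'h': 12}
cfg['v'] = 7+2 = 9 → {'v': 9, 'c': 8, 'j': 11, 'd': 0, 'e': 10, 'h': 12}

{'v': 9, 'c': 8, 'j': 11, 'd': 0, 'e': 10, 'h': 12}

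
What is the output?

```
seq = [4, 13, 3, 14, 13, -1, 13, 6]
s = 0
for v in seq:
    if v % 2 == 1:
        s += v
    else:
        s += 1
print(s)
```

44

v=4: not odd, s = 0+1 = 1
v=13: odd, s = 1+13 = 14
v=3: odd, s = 14+3 = 17
v=14: not odd, s = 17+1 = 18
v=13: odd, s = 18+13 = 31
v=-1: odd, s = 31+(-1) = 30
v=13: odd, s = 30+13 = 43
v=6: not odd, s = 43+1 = 44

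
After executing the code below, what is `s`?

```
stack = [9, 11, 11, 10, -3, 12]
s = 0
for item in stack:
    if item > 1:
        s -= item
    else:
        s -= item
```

item=9: >1, s = 0-9 = -9
item=11: >1, s = (-9)-11 = -20
item=11: >1, s = (-20)-11 = -31
item=10: >1, s = (-31)-10 = -41
item=-3: not >1, s = (-41)-(-3) = -38
item=12: >1, s = (-38)-12 = -50

-50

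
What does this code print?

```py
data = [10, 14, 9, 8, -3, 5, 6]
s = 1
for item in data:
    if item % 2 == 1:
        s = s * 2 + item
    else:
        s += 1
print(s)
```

64

item=10: not odd, s = 1+1 = 2
item=14: not odd, s = 2+1 = 3
item=9: odd, s = 3*2+9 = 15
item=8: not odd, s = 15+1 = 16
item=-3: odd, s = 16*2+(-3) = 29
item=5: odd, s = 29*2+5 = 63
item=6: not odd, s = 63+1 = 64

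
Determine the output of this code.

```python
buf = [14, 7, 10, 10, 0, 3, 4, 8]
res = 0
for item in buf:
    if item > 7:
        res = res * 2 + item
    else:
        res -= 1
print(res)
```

item=14: >7, res = 0*2+14 = 14
item=7: not >7, res = 14-1 = 13
item=10: >7, res = 13*2+10 = 36
item=10: >7, res = 36*2+10 = 82
item=0: not >7, res = 82-1 = 81
item=3: not >7, res = 81-1 = 80
item=4: not >7, res = 80-1 = 79
item=8: >7, res = 79*2+8 = 166

166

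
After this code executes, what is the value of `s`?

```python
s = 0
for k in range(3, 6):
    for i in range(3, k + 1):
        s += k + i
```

k=3,i=3: s = 0+6 = 6
k=4,i=3: s = 6+7 = 13
k=4,i=4: s = 13+8 = 21
k=5,i=3: s = 21+8 = 29
k=5,i=4: s = 29+9 = 38
k=5,i=5: s = 38+10 = 48

48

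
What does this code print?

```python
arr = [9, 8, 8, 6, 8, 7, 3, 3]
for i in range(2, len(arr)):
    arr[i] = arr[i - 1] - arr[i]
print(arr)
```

[9, 8, 0, -6, -14, -21, -24, -27]

i=2: arr[2] = 8-8 = 0 → [9, 8, 0, 6, 8, 7, 3, 3]
i=3: arr[3] = 0-6 = -6 → [9, 8, 0, -6, 8, 7, 3, 3]
i=4: arr[4] = (-6)-8 = -14 → [9, 8, 0, -6, -14, 7, 3, 3]
i=5: arr[5] = (-14)-7 = -21 → [9, 8, 0, -6, -14, -21, 3, 3]
i=6: arr[6] = (-21)-3 = -24 → [9, 8, 0, -6, -14, -21, -24, 3]
i=7: arr[7] = (-24)-3 = -27 → [9, 8, 0, -6, -14, -21, -24, -27]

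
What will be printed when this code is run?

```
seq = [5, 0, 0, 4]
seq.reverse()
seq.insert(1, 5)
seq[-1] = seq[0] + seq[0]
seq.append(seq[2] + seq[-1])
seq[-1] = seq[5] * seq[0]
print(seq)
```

[4, 5, 0, 0, 8, 32]

reverse → [4, 0, 0, 5]
insert 5 at 1 → [4, 5, 0, 0, 5]
seq[-1] = seq[0]+seq[0] = 4+4 = 8 → [4, 5, 0, 0, 8]
append seq[2]+seq[-1] = 0+8 = 8 → [4, 5, 0, 0, 8, 8]
seq[-1] = seq[5]*seq[0] = 8*4 = 32 → [4, 5, 0, 0, 8, 32]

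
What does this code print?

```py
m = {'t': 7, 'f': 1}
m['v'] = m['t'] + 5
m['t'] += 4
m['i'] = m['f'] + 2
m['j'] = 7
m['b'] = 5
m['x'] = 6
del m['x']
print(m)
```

m['v'] = m['t']+5 = 12 → {'t': 7, 'f': 1, 'v': 12}
m['t'] = 7+4 = 11 → {'t': 11, 'f': 1, 'v': 12}
m['i'] = m['f']+2 = 3 → {'t': 11, 'f': 1, 'v': 12, 'i': 3}
m['j'] = 7 → {'t': 11, 'f': 1, 'v': 12, 'i': 3, 'j': 7}
m['b'] = 5 → {'t': 11, 'f': 1, 'v': 12, 'i': 3, 'j': 7, 'b': 5}
m['x'] = 6 → {'t': 11, 'f': 1, 'v': 12, 'i': 3, 'j': 7, 'b': 5, 'x': 6}
del 'x' → {'t': 11, 'f': 1, 'v': 12, 'i': 3, 'j': 7, 'b': 5}

{'t': 11, 'f': 1, 'v': 12, 'i': 3, 'j': 7, 'b': 5}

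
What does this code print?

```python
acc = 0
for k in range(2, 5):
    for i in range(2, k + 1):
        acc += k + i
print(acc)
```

k=2,i=2: acc = 0+4 = 4
k=3,i=2: acc = 4+5 = 9
k=3,i=3: acc = 9+6 = 15
k=4,i=2: acc = 15+6 = 21
k=4,i=3: acc = 21+7 = 28
k=4,i=4: acc = 28+8 = 36

36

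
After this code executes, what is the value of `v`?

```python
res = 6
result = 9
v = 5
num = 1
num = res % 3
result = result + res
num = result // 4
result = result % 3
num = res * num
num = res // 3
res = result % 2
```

num = 6%3 = 0
result = 9+6 = 15
num = 15//4 = 3
result = 15%3 = 0
num = 6*3 = 18
num = 6//3 = 2
res = 0%2 = 0

5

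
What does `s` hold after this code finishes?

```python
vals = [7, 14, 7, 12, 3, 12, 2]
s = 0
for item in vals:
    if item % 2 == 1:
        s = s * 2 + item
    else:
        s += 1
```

item=7: odd, s = 0*2+7 = 7
item=14: not odd, s = 7+1 = 8
item=7: odd, s = 8*2+7 = 23
item=12: not odd, s = 23+1 = 24
item=3: odd, s = 24*2+3 = 51
item=12: not odd, s = 51+1 = 52
item=2: not odd, s = 52+1 = 53

53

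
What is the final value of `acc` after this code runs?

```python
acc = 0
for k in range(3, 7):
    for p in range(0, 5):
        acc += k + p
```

130

k=3,p=0: acc = 0+3 = 3
k=3,p=1: acc = 3+4 = 7
k=3,p=2: acc = 7+5 = 12
k=3,p=3: acc = 12+6 = 18
k=3,p=4: acc = 18+7 = 25
k=4,p=0: acc = 25+4 = 29
k=4,p=1: acc = 29+5 = 34
k=4,p=2: acc = 34+6 = 40
k=4,p=3: acc = 40+7 = 47
k=4,p=4: acc = 47+8 = 55
k=5,p=0: acc = 55+5 = 60
k=5,p=1: acc = 60+6 = 66
k=5,p=2: acc = 66+7 = 73
k=5,p=3: acc = 73+8 = 81
k=5,p=4: acc = 81+9 = 90
k=6,p=0: acc = 90+6 = 96
k=6,p=1: acc = 96+7 = 103
k=6,p=2: acc = 103+8 = 111
k=6,p=3: acc = 111+9 = 120
k=6,p=4: acc = 120+10 = 130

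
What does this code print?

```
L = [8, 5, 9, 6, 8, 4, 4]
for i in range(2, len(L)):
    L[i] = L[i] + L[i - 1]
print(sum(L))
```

143

i=2: L[2] = 9+5 = 14 → [8, 5, 14, 6, 8, 4, 4]
i=3: L[3] = 6+14 = 20 → [8, 5, 14, 20, 8, 4, 4]
i=4: L[4] = 8+20 = 28 → [8, 5, 14, 20, 28, 4, 4]
i=5: L[5] = 4+28 = 32 → [8, 5, 14, 20, 28, 32, 4]
i=6: L[6] = 4+32 = 36 → [8, 5, 14, 20, 28, 32, 36]
sum = 143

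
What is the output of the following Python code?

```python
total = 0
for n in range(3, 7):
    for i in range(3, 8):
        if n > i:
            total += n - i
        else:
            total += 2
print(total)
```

38

n=3,i=3: not 3>3, total = 0+2 = 2
n=3,i=4: not 3>4, total = 2+2 = 4
n=3,i=5: not 3>5, total = 4+2 = 6
n=3,i=6: not 3>6, total = 6+2 = 8
n=3,i=7: not 3>7, total = 8+2 = 10
n=4,i=3: 4>3, total = 10+1 = 11
n=4,i=4: not 4>4, total = 11+2 = 13
n=4,i=5: not 4>5, total = 13+2 = 15
n=4,i=6: not 4>6, total = 15+2 = 17
n=4,i=7: not 4>7, total = 17+2 = 19
n=5,i=3: 5>3, total = 19+2 = 21
n=5,i=4: 5>4, total = 21+1 = 22
n=5,i=5: not 5>5, total = 22+2 = 24
n=5,i=6: not 5>6, total = 24+2 = 26
n=5,i=7: not 5>7, total = 26+2 = 28
n=6,i=3: 6>3, total = 28+3 = 31
n=6,i=4: 6>4, total = 31+2 = 33
n=6,i=5: 6>5, total = 33+1 = 34
n=6,i=6: not 6>6, total = 34+2 = 36
n=6,i=7: not 6>7, total = 36+2 = 38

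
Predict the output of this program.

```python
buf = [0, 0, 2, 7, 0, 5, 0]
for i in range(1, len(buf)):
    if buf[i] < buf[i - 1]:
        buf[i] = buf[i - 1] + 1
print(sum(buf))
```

i=1: 0>=0, unchanged → [0, 0, 2, 7, 0, 5, 0]
i=2: 2>=0, unchanged → [0, 0, 2, 7, 0, 5, 0]
i=3: 7>=2, unchanged → [0, 0, 2, 7, 0, 5, 0]
i=4: 0<7, buf[4] = 7+1 = 8 → [0, 0, 2, 7, 8, 5, 0]
i=5: 5<8, buf[5] = 8+1 = 9 → [0, 0, 2, 7, 8, 9, 0]
i=6: 0<9, buf[6] = 9+1 = 10 → [0, 0, 2, 7, 8, 9, 10]
sum = 36

36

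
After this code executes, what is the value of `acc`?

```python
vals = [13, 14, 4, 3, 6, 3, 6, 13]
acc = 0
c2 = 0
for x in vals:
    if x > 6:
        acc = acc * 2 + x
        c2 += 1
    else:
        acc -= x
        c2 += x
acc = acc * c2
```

1225

x=13: >6, acc = 0*2+13 = 13; c2=1
x=14: >6, acc = 13*2+14 = 40; c2=2
x=4: not >6, acc = 40-4 = 36; c2=6
x=3: not >6, acc = 36-3 = 33; c2=9
x=6: not >6, acc = 33-6 = 27; c2=15
x=3: not >6, acc = 27-3 = 24; c2=18
x=6: not >6, acc = 24-6 = 18; c2=24
x=13: >6, acc = 18*2+13 = 49; c2=25
acc*c2 = 49*25 = 1225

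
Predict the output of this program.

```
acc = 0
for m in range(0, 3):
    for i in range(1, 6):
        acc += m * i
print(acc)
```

45

m=0,i=1: acc = 0+0 = 0
m=0,i=2: acc = 0+0 = 0
m=0,i=3: acc = 0+0 = 0
m=0,i=4: acc = 0+0 = 0
m=0,i=5: acc = 0+0 = 0
m=1,i=1: acc = 0+1 = 1
m=1,i=2: acc = 1+2 = 3
m=1,i=3: acc = 3+3 = 6
m=1,i=4: acc = 6+4 = 10
m=1,i=5: acc = 10+5 = 15
m=2,i=1: acc = 15+2 = 17
m=2,i=2: acc = 17+4 = 21
m=2,i=3: acc = 21+6 = 27
m=2,i=4: acc = 27+8 = 35
m=2,i=5: acc = 35+10 = 45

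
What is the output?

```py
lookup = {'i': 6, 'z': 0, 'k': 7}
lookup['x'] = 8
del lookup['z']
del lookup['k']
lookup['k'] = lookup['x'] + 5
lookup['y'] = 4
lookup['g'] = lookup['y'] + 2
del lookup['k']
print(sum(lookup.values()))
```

24

lookup['x'] = 8 → {'i': 6, 'z': 0, 'k': 7, 'x': 8}
del 'z' → {'i': 6, 'k': 7, 'x': 8}
del 'k' → {'i': 6, 'x': 8}
lookup['k'] = lookup['x']+5 = 13 → {'i': 6, 'x': 8, 'k': 13}
lookup['y'] = 4 → {'i': 6, 'x': 8, 'k': 13, 'y': 4}
lookup['g'] = lookup['y']+2 = 6 → {'i': 6, 'x': 8, 'k': 13, 'y': 4, 'g': 6}
del 'k' → {'i': 6, 'x': 8, 'y': 4, 'g': 6}
sum of values = 24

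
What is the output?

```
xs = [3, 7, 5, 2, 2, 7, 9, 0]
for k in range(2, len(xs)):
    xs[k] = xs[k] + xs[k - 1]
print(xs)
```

[3, 7, 12, 14, 16, 23, 32, 32]

k=2: xs[2] = 5+7 = 12 → [3, 7, 12, 2, 2, 7, 9, 0]
k=3: xs[3] = 2+12 = 14 → [3, 7, 12, 14, 2, 7, 9, 0]
k=4: xs[4] = 2+14 = 16 → [3, 7, 12, 14, 16, 7, 9, 0]
k=5: xs[5] = 7+16 = 23 → [3, 7, 12, 14, 16, 23, 9, 0]
k=6: xs[6] = 9+23 = 32 → [3, 7, 12, 14, 16, 23, 32, 0]
k=7: xs[7] = 0+32 = 32 → [3, 7, 12, 14, 16, 23, 32, 32]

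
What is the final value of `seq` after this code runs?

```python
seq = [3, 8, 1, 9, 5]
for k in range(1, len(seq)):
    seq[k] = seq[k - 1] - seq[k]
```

k=1: seq[1] = 3-8 = -5 → [3, -5, 1, 9, 5]
k=2: seq[2] = (-5)-1 = -6 → [3, -5, -6, 9, 5]
k=3: seq[3] = (-6)-9 = -15 → [3, -5, -6, -15, 5]
k=4: seq[4] = (-15)-5 = -20 → [3, -5, -6, -15, -20]

[3, -5, -6, -15, -20]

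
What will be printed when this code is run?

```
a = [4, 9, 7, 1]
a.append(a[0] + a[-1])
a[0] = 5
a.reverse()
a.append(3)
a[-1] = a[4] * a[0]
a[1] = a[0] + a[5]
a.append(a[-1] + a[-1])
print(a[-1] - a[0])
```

45

append a[0]+a[-1] = 4+1 = 5 → [4, 9, 7, 1, 5]
a[0] = 5 → [5, 9, 7, 1, 5]
reverse → [5, 1, 7, 9, 5]
append 3 → [5, 1, 7, 9, 5, 3]
a[-1] = a[4]*a[0] = 5*5 = 25 → [5, 1, 7, 9, 5, 25]
a[1] = a[0]+a[5] = 5+25 = 30 → [5, 30, 7, 9, 5, 25]
append a[-1]+a[-1] = 25+25 = 50 → [5, 30, 7, 9, 5, 25, 50]
a[-1]-a[0] = 50-5 = 45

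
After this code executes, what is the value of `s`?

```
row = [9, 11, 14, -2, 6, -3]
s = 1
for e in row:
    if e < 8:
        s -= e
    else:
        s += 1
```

3

e=9: not <8, s = 1+1 = 2
e=11: not <8, s = 2+1 = 3
e=14: not <8, s = 3+1 = 4
e=-2: <8, s = 4-(-2) = 6
e=6: <8, s = 6-6 = 0
e=-3: <8, s = 0-(-3) = 3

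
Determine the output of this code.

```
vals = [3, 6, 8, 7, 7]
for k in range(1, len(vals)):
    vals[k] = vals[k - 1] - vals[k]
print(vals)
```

k=1: vals[1] = 3-6 = -3 → [3, -3, 8, 7, 7]
k=2: vals[2] = (-3)-8 = -11 → [3, -3, -11, 7, 7]
k=3: vals[3] = (-11)-7 = -18 → [3, -3, -11, -18, 7]
k=4: vals[4] = (-18)-7 = -25 → [3, -3, -11, -18, -25]

[3, -3, -11, -18, -25]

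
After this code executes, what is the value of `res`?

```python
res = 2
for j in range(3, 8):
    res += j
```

27

j=3: res = 2+3 = 5
j=4: res = 5+4 = 9
j=5: res = 9+5 = 14
j=6: res = 14+6 = 20
j=7: res = 20+7 = 27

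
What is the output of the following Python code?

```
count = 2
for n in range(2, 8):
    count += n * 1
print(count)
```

n=2: count = 2+2*1 = 4
n=3: count = 4+3*1 = 7
n=4: count = 7+4*1 = 11
n=5: count = 11+5*1 = 16
n=6: count = 16+6*1 = 22
n=7: count = 22+7*1 = 29

29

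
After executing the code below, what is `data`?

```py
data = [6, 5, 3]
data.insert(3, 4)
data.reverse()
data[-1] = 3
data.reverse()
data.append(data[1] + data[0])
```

insert 4 at 3 → [6, 5, 3, 4]
reverse → [4, 3, 5, 6]
data[-1] = 3 → [4, 3, 5, 3]
reverse → [3, 5, 3, 4]
append data[1]+data[0] = 5+3 = 8 → [3, 5, 3, 4, 8]

[3, 5, 3, 4, 8]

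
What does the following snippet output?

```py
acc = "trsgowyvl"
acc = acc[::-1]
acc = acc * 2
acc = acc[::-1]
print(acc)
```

trsgowyvltrsgowyvl

reverse → 'lvywogsrt'
repeat ×2 → 'lvywogsrtlvywogsrt'
reverse → 'trsgowyvltrsgowyvl'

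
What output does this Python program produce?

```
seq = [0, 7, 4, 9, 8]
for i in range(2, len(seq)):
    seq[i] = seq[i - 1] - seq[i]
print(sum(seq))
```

i=2: seq[2] = 7-4 = 3 → [0, 7, 3, 9, 8]
i=3: seq[3] = 3-9 = -6 → [0, 7, 3, -6, 8]
i=4: seq[4] = (-6)-8 = -14 → [0, 7, 3, -6, -14]
sum = -10

-10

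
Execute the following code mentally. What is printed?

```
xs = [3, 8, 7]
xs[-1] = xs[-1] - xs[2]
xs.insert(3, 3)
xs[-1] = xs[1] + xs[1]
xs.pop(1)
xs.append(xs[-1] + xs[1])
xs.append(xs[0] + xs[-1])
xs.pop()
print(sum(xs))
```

xs[-1] = xs[-1]-xs[2] = 7-7 = 0 → [3, 8, 0]
insert 3 at 3 → [3, 8, 0, 3]
xs[-1] = xs[1]+xs[1] = 8+8 = 16 → [3, 8, 0, 16]
pop(1) removes 8 → [3, 0, 16]
append xs[-1]+xs[1] = 16+0 = 16 → [3, 0, 16, 16]
append xs[0]+xs[-1] = 3+16 = 19 → [3, 0, 16, 16, 19]
pop() removes 19 → [3, 0, 16, 16]
sum = 35

35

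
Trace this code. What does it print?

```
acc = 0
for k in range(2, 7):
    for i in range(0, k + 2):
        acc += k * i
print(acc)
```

375

k=2,i=0: acc = 0+0 = 0
k=2,i=1: acc = 0+2 = 2
k=2,i=2: acc = 2+4 = 6
k=2,i=3: acc = 6+6 = 12
k=3,i=0: acc = 12+0 = 12
k=3,i=1: acc = 12+3 = 15
k=3,i=2: acc = 15+6 = 21
k=3,i=3: acc = 21+9 = 30
k=3,i=4: acc = 30+12 = 42
k=4,i=0: acc = 42+0 = 42
k=4,i=1: acc = 42+4 = 46
k=4,i=2: acc = 46+8 = 54
k=4,i=3: acc = 54+12 = 66
k=4,i=4: acc = 66+16 = 82
k=4,i=5: acc = 82+20 = 102
k=5,i=0: acc = 102+0 = 102
k=5,i=1: acc = 102+5 = 107
k=5,i=2: acc = 107+10 = 117
k=5,i=3: acc = 117+15 = 132
k=5,i=4: acc = 132+20 = 152
k=5,i=5: acc = 152+25 = 177
k=5,i=6: acc = 177+30 = 207
k=6,i=0: acc = 207+0 = 207
k=6,i=1: acc = 207+6 = 213
k=6,i=2: acc = 213+12 = 225
k=6,i=3: acc = 225+18 = 243
k=6,i=4: acc = 243+24 = 267
k=6,i=5: acc = 267+30 = 297
k=6,i=6: acc = 297+36 = 333
k=6,i=7: acc = 333+42 = 375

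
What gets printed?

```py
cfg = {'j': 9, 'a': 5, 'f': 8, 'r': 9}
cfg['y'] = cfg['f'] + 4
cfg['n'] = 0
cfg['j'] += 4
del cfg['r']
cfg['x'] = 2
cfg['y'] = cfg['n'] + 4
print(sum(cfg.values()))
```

32

cfg['y'] = cfg['f']+4 = 12 → {'j': 9, 'a': 5, 'f': 8, 'r': 9, 'y': 12}
cfg['n'] = 0 → {'j': 9, 'a': 5, 'f': 8, 'r': 9, 'y': 12, 'n': 0}
cfg['j'] = 9+4 = 13 → {'j': 13, 'a': 5, 'f': 8, 'r': 9, 'y': 12, 'n': 0}
del 'r' → {'j': 13, 'a': 5, 'f': 8, 'y': 12, 'n': 0}
cfg['x'] = 2 → {'j': 13, 'a': 5, 'f': 8, 'y': 12, 'n': 0, 'x': 2}
cfg['y'] = cfg['n']+4 = 4 → {'j': 13, 'a': 5, 'f': 8, 'y': 4, 'n': 0, 'x': 2}
sum of values = 32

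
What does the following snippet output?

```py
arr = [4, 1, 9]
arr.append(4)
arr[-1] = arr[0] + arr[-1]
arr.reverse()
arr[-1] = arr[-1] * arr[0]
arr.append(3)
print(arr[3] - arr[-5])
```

append 4 → [4, 1, 9, 4]
arr[-1] = arr[0]+arr[-1] = 4+4 = 8 → [4, 1, 9, 8]
reverse → [8, 9, 1, 4]
arr[-1] = arr[-1]*arr[0] = 4*8 = 32 → [8, 9, 1, 32]
append 3 → [8, 9, 1, 32, 3]
arr[3]-arr[-5] = 32-8 = 24

24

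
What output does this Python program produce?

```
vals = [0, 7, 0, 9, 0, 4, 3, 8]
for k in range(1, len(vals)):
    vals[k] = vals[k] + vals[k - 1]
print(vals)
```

[0, 7, 7, 16, 16, 20, 23, 31]

k=1: vals[1] = 7+0 = 7 → [0, 7, 0, 9, 0, 4, 3, 8]
k=2: vals[2] = 0+7 = 7 → [0, 7, 7, 9, 0, 4, 3, 8]
k=3: vals[3] = 9+7 = 16 → [0, 7, 7, 16, 0, 4, 3, 8]
k=4: vals[4] = 0+16 = 16 → [0, 7, 7, 16, 16, 4, 3, 8]
k=5: vals[5] = 4+16 = 20 → [0, 7, 7, 16, 16, 20, 3, 8]
k=6: vals[6] = 3+20 = 23 → [0, 7, 7, 16, 16, 20, 23, 8]
k=7: vals[7] = 8+23 = 31 → [0, 7, 7, 16, 16, 20, 23, 31]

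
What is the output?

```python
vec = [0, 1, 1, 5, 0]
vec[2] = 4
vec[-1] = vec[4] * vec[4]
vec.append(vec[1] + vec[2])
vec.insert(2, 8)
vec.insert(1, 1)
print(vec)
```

[0, 1, 1, 8, 4, 5, 0, 5]

vec[2] = 4 → [0, 1, 4, 5, 0]
vec[-1] = vec[4]*vec[4] = 0*0 = 0 → [0, 1, 4, 5, 0]
append vec[1]+vec[2] = 1+4 = 5 → [0, 1, 4, 5, 0, 5]
insert 8 at 2 → [0, 1, 8, 4, 5, 0, 5]
insert 1 at 1 → [0, 1, 1, 8, 4, 5, 0, 5]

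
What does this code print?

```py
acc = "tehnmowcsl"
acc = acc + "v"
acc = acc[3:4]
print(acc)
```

+ 'v' → 'tehnmowcslv'
slice [3:4] → 'n'

n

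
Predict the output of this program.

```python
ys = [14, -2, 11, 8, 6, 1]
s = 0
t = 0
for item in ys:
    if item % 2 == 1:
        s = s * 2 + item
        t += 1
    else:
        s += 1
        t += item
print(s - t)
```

7

item=14: not odd, s = 0+1 = 1; t=14
item=-2: not odd, s = 1+1 = 2; t=12
item=11: odd, s = 2*2+11 = 15; t=13
item=8: not odd, s = 15+1 = 16; t=21
item=6: not odd, s = 16+1 = 17; t=27
item=1: odd, s = 17*2+1 = 35; t=28
s-t = 35-28 = 7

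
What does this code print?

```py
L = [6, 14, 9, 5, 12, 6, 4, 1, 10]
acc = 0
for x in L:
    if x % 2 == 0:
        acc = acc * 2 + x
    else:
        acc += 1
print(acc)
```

x=6: even, acc = 0*2+6 = 6
x=14: even, acc = 6*2+14 = 26
x=9: not even, acc = 26+1 = 27
x=5: not even, acc = 27+1 = 28
x=12: even, acc = 28*2+12 = 68
x=6: even, acc = 68*2+6 = 142
x=4: even, acc = 142*2+4 = 288
x=1: not even, acc = 288+1 = 289
x=10: even, acc = 289*2+10 = 588

588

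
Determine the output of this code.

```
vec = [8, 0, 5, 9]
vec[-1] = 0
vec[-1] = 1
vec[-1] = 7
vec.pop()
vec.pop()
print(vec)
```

vec[-1] = 0 → [8, 0, 5, 0]
vec[-1] = 1 → [8, 0, 5, 1]
vec[-1] = 7 → [8, 0, 5, 7]
pop() removes 7 → [8, 0, 5]
pop() removes 5 → [8, 0]

[8, 0]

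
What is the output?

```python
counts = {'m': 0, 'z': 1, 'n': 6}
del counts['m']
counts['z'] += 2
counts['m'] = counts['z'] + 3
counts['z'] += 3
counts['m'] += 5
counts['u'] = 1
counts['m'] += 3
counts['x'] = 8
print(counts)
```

{'z': 6, 'n': 6, 'm': 14, 'u': 1, 'x': 8}

del 'm' → {'z': 1, 'n': 6}
counts['z'] = 1+2 = 3 → {'z': 3, 'n': 6}
counts['m'] = counts['z']+3 = 6 → {'z': 3, 'n': 6, 'm': 6}
counts['z'] = 3+3 = 6 → {'z': 6, 'n': 6, 'm': 6}
counts['m'] = 6+5 = 11 → {'z': 6, 'n': 6, 'm': 11}
counts['u'] = 1 → {'z': 6, 'n': 6, 'm': 11, 'u': 1}
counts['m'] = 11+3 = 14 → {'z': 6, 'n': 6, 'm': 14, 'u': 1}
counts['x'] = 8 → {'z': 6, 'n': 6, 'm': 14, 'u': 1, 'x': 8}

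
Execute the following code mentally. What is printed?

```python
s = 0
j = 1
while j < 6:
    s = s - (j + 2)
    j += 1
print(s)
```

j=1: s = 0-3 = -3
j=2: s = (-3)-4 = -7
j=3: s = (-7)-5 = -12
j=4: s = (-12)-6 = -18
j=5: s = (-18)-7 = -25

-25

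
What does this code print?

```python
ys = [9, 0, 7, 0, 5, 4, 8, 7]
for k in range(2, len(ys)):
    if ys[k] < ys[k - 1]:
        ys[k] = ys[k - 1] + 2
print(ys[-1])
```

k=2: 7>=0, unchanged → [9, 0, 7, 0, 5, 4, 8, 7]
k=3: 0<7, ys[3] = 7+2 = 9 → [9, 0, 7, 9, 5, 4, 8, 7]
k=4: 5<9, ys[4] = 9+2 = 11 → [9, 0, 7, 9, 11, 4, 8, 7]
k=5: 4<11, ys[5] = 11+2 = 13 → [9, 0, 7, 9, 11, 13, 8, 7]
k=6: 8<13, ys[6] = 13+2 = 15 → [9, 0, 7, 9, 11, 13, 15, 7]
k=7: 7<15, ys[7] = 15+2 = 17 → [9, 0, 7, 9, 11, 13, 15, 17]

17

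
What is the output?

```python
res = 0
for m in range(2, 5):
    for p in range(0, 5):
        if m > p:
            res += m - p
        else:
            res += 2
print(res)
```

31

m=2,p=0: 2>0, res = 0+2 = 2
m=2,p=1: 2>1, res = 2+1 = 3
m=2,p=2: not 2>2, res = 3+2 = 5
m=2,p=3: not 2>3, res = 5+2 = 7
m=2,p=4: not 2>4, res = 7+2 = 9
m=3,p=0: 3>0, res = 9+3 = 12
m=3,p=1: 3>1, res = 12+2 = 14
m=3,p=2: 3>2, res = 14+1 = 15
m=3,p=3: not 3>3, res = 15+2 = 17
m=3,p=4: not 3>4, res = 17+2 = 19
m=4,p=0: 4>0, res = 19+4 = 23
m=4,p=1: 4>1, res = 23+3 = 26
m=4,p=2: 4>2, res = 26+2 = 28
m=4,p=3: 4>3, res = 28+1 = 29
m=4,p=4: not 4>4, res = 29+2 = 31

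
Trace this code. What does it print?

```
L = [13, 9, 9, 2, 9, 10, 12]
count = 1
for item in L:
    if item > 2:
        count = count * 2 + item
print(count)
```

item=13: >2, count = 1*2+13 = 15
item=9: >2, count = 15*2+9 = 39
item=9: >2, count = 39*2+9 = 87
item=2: not >2
item=9: >2, count = 87*2+9 = 183
item=10: >2, count = 183*2+10 = 376
item=12: >2, count = 376*2+12 = 764

764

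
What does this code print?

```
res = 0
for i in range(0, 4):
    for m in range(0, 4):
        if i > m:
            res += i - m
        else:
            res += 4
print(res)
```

50

i=0,m=0: not 0>0, res = 0+4 = 4
i=0,m=1: not 0>1, res = 4+4 = 8
i=0,m=2: not 0>2, res = 8+4 = 12
i=0,m=3: not 0>3, res = 12+4 = 16
i=1,m=0: 1>0, res = 16+1 = 17
i=1,m=1: not 1>1, res = 17+4 = 21
i=1,m=2: not 1>2, res = 21+4 = 25
i=1,m=3: not 1>3, res = 25+4 = 29
i=2,m=0: 2>0, res = 29+2 = 31
i=2,m=1: 2>1, res = 31+1 = 32
i=2,m=2: not 2>2, res = 32+4 = 36
i=2,m=3: not 2>3, res = 36+4 = 40
i=3,m=0: 3>0, res = 40+3 = 43
i=3,m=1: 3>1, res = 43+2 = 45
i=3,m=2: 3>2, res = 45+1 = 46
i=3,m=3: not 3>3, res = 46+4 = 50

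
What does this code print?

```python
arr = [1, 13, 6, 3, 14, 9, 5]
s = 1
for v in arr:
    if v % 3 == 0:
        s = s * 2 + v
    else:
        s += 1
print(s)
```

66

v=1: not %3==0, s = 1+1 = 2
v=13: not %3==0, s = 2+1 = 3
v=6: %3==0, s = 3*2+6 = 12
v=3: %3==0, s = 12*2+3 = 27
v=14: not %3==0, s = 27+1 = 28
v=9: %3==0, s = 28*2+9 = 65
v=5: not %3==0, s = 65+1 = 66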